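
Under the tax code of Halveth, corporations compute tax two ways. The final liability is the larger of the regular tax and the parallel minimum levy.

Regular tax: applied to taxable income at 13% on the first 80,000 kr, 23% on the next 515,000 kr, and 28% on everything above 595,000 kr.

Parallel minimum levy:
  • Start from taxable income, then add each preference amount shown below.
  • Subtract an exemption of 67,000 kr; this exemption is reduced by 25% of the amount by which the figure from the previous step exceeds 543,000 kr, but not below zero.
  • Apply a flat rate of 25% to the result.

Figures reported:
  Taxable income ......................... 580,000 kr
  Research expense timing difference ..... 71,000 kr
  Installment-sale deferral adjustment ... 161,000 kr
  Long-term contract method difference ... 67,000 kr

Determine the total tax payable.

219,750 kr

Parallel minimum levy:
  Adjusted income: 580,000 kr + 71,000 kr + 161,000 kr + 67,000 kr = 879,000 kr
  Exemption: 25% × (879,000 kr − 543,000 kr) = 84,000 kr ≥ 67,000 kr, so the exemption is fully phased out
  Base: 879,000 kr − 0 kr = 879,000 kr
  879,000 kr × 25% = 219,750 kr

Regular tax:
  80,000 kr × 13% = 10,400 kr
  500,000 kr × 23% = 115,000 kr
  → 125,400 kr

219,750 kr > 125,400 kr, so the parallel minimum levy is the binding amount.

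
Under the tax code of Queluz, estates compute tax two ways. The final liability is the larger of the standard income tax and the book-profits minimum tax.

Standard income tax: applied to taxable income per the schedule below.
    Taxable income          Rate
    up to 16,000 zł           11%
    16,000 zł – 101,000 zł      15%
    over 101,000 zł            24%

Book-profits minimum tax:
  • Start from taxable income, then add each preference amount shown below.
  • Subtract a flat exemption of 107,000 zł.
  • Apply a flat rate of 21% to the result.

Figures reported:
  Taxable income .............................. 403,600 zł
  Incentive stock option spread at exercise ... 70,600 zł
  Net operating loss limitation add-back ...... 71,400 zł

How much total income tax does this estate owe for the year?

Standard income tax:
  16,000 zł × 11% = 1,760 zł
  85,000 zł × 15% = 12,750 zł
  302,600 zł × 24% = 72,624 zł
  → 87,134 zł

Book-profits minimum tax:
  Adjusted income: 403,600 zł + 70,600 zł + 71,400 zł = 545,600 zł
  Less exemption 107,000 zł → base 438,600 zł
  438,600 zł × 21% = 92,106 zł

92,106 zł > 87,134 zł, so the book-profits minimum tax is the binding amount.

92,106 zł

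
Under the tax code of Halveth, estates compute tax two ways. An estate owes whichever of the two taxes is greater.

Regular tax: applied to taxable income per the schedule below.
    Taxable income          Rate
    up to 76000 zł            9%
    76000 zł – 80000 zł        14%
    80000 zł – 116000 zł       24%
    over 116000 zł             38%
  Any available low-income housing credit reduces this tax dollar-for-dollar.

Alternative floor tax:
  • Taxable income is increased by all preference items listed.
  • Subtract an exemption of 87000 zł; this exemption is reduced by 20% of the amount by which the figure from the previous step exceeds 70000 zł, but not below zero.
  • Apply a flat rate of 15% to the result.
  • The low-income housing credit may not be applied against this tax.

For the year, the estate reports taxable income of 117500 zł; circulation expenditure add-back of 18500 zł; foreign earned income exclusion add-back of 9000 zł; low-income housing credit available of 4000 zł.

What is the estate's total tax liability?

12610 zł

Alternative floor tax:
  Adjusted income: 117500 zł + 18500 zł + 9000 zł = 145000 zł
  Exemption: 87000 zł − 20% × (145000 zł − 70000 zł) = 87000 zł − 15000 zł = 72000 zł
  Base: 145000 zł − 72000 zł = 73000 zł
  73000 zł × 15% = 10950 zł

Regular tax:
  76000 zł × 9% = 6840 zł
  4000 zł × 14% = 560 zł
  36000 zł × 24% = 8640 zł
  1500 zł × 38% = 570 zł
  → 16610 zł
  Less low-income housing credit 4000 zł → 12610 zł

12610 zł > 10950 zł, so the regular tax governs.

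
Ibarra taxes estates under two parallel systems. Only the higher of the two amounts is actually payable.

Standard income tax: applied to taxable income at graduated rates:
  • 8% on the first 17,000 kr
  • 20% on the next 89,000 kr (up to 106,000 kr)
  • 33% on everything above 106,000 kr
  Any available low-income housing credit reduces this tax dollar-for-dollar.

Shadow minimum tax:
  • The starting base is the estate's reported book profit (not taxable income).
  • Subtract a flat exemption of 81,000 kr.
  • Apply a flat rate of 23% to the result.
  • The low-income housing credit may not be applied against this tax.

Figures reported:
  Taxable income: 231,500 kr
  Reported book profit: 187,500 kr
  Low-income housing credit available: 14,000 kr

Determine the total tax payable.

Standard income tax:
  17,000 kr × 8% = 1,360 kr
  89,000 kr × 20% = 17,800 kr
  125,500 kr × 33% = 41,415 kr
  → 60,575 kr
  Less low-income housing credit 14,000 kr → 46,575 kr

Shadow minimum tax:
  Base (reported book profit): 187,500 kr
  Less exemption 81,000 kr → base 106,500 kr
  106,500 kr × 23% = 24,495 kr

46,575 kr > 24,495 kr, so the standard income tax governs.

46,575 kr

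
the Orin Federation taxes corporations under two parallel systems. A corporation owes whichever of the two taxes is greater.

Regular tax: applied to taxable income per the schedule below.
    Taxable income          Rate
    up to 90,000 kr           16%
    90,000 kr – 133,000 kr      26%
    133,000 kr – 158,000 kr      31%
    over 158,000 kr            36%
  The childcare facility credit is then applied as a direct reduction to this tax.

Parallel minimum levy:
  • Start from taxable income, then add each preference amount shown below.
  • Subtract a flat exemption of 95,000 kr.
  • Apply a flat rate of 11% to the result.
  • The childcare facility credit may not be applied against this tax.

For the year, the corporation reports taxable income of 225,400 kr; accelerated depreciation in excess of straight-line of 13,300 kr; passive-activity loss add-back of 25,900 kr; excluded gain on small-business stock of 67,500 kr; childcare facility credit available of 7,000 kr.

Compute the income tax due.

50,594 kr

Parallel minimum levy:
  Adjusted income: 225,400 kr + 13,300 kr + 25,900 kr + 67,500 kr = 332,100 kr
  Less exemption 95,000 kr → base 237,100 kr
  237,100 kr × 11% = 26,081 kr

Regular tax:
  90,000 kr × 16% = 14,400 kr
  43,000 kr × 26% = 11,180 kr
  25,000 kr × 31% = 7,750 kr
  67,400 kr × 36% = 24,264 kr
  → 57,594 kr
  Less childcare facility credit 7,000 kr → 50,594 kr

50,594 kr > 26,081 kr, so the regular tax governs.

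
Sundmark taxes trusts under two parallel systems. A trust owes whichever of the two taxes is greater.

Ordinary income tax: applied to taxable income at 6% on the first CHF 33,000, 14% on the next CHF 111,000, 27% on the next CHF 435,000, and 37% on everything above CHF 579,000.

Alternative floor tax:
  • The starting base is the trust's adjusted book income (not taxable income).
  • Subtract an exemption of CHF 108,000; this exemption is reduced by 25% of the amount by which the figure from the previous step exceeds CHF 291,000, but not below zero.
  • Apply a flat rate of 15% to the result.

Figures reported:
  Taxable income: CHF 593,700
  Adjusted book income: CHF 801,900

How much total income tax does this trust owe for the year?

CHF 140,409

Ordinary income tax:
  CHF 33,000 × 6% = CHF 1,980
  CHF 111,000 × 14% = CHF 15,540
  CHF 435,000 × 27% = CHF 117,450
  CHF 14,700 × 37% = CHF 5,439
  → CHF 140,409

Alternative floor tax:
  Base (adjusted book income): CHF 801,900
  Exemption: 25% × (CHF 801,900 − CHF 291,000) = CHF 127,725 ≥ CHF 108,000, so the exemption is fully phased out
  Base: CHF 801,900 − CHF 0 = CHF 801,900
  CHF 801,900 × 15% = CHF 120,285

CHF 140,409 > CHF 120,285, so the ordinary income tax governs.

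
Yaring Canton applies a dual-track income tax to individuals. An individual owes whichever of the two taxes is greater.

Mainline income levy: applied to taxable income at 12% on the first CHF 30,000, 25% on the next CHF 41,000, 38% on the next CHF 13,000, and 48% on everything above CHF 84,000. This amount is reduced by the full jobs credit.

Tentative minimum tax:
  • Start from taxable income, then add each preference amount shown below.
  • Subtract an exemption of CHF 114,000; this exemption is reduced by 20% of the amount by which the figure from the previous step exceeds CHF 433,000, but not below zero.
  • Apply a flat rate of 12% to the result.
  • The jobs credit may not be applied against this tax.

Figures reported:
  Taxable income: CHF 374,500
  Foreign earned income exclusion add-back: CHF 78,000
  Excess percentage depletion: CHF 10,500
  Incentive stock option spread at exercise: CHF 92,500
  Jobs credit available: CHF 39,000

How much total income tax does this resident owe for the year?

CHF 119,230

Mainline income levy:
  CHF 30,000 × 12% = CHF 3,600
  CHF 41,000 × 25% = CHF 10,250
  CHF 13,000 × 38% = CHF 4,940
  CHF 290,500 × 48% = CHF 139,440
  → CHF 158,230
  Less jobs credit CHF 39,000 → CHF 119,230

Tentative minimum tax:
  Adjusted income: CHF 374,500 + CHF 78,000 + CHF 10,500 + CHF 92,500 = CHF 555,500
  Exemption: CHF 114,000 − 20% × (CHF 555,500 − CHF 433,000) = CHF 114,000 − CHF 24,500 = CHF 89,500
  Base: CHF 555,500 − CHF 89,500 = CHF 466,000
  CHF 466,000 × 12% = CHF 55,920

CHF 119,230 > CHF 55,920, so the mainline income levy governs.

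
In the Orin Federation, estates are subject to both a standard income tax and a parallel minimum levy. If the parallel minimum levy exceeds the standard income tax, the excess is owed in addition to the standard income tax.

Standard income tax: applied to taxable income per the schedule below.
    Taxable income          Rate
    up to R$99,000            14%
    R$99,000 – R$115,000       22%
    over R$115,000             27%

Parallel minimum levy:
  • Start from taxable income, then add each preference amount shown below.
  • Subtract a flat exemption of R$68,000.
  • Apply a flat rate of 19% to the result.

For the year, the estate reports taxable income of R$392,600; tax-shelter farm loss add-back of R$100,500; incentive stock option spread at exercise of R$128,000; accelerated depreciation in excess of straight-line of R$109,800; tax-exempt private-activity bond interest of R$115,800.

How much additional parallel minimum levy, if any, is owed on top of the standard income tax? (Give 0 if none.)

R$55,621

Standard income tax:
  R$99,000 × 14% = R$13,860
  R$16,000 × 22% = R$3,520
  R$277,600 × 27% = R$74,952
  → R$92,332

Parallel minimum levy:
  Adjusted income: R$392,600 + R$100,500 + R$128,000 + R$109,800 + R$115,800 = R$846,700
  Less exemption R$68,000 → base R$778,700
  R$778,700 × 19% = R$147,953

Excess of parallel minimum levy over standard income tax: R$147,953 − R$92,332 = R$55,621.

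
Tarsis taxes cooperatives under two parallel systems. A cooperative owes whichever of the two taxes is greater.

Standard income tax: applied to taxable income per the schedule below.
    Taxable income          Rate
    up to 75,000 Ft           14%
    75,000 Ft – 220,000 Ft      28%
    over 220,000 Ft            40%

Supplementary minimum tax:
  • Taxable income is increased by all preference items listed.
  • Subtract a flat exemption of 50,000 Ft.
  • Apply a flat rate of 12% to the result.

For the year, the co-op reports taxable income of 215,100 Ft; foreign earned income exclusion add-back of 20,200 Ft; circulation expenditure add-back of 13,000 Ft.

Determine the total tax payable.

49,728 Ft

Supplementary minimum tax:
  Adjusted income: 215,100 Ft + 20,200 Ft + 13,000 Ft = 248,300 Ft
  Less exemption 50,000 Ft → base 198,300 Ft
  198,300 Ft × 12% = 23,796 Ft

Standard income tax:
  75,000 Ft × 14% = 10,500 Ft
  140,100 Ft × 28% = 39,228 Ft
  → 49,728 Ft

49,728 Ft > 23,796 Ft, so the standard income tax governs.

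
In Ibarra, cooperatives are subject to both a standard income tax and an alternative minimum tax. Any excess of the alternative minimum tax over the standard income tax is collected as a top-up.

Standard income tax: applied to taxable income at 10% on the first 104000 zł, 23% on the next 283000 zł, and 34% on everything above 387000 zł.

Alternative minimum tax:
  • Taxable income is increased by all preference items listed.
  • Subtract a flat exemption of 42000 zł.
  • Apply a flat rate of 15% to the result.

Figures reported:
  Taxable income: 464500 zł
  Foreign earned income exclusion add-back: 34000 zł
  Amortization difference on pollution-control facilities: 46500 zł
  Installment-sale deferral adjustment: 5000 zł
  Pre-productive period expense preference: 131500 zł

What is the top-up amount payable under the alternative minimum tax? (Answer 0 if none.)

0 zł

Standard income tax:
  104000 zł × 10% = 10400 zł
  283000 zł × 23% = 65090 zł
  77500 zł × 34% = 26350 zł
  → 101840 zł

Alternative minimum tax:
  Adjusted income: 464500 zł + 34000 zł + 46500 zł + 5000 zł + 131500 zł = 681500 zł
  Less exemption 42000 zł → base 639500 zł
  639500 zł × 15% = 95925 zł

95925 zł ≤ 101840 zł, so no add-on is due.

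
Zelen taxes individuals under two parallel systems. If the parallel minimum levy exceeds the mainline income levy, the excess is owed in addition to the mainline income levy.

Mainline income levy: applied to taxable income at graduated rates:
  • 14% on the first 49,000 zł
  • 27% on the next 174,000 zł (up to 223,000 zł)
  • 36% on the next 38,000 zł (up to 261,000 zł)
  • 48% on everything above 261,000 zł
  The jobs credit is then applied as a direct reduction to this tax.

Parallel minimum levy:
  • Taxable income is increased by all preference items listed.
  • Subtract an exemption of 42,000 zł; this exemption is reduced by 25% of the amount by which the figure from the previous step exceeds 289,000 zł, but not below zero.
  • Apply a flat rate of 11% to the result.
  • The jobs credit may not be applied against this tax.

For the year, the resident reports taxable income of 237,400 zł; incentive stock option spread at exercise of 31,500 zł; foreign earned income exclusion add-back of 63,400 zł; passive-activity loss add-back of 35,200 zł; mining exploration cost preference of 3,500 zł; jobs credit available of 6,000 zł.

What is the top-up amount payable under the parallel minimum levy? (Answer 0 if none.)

0 zł

Mainline income levy:
  49,000 zł × 14% = 6,860 zł
  174,000 zł × 27% = 46,980 zł
  14,400 zł × 36% = 5,184 zł
  → 59,024 zł
  Less jobs credit 6,000 zł → 53,024 zł

Parallel minimum levy:
  Adjusted income: 237,400 zł + 31,500 zł + 63,400 zł + 35,200 zł + 3,500 zł = 371,000 zł
  Exemption: 42,000 zł − 25% × (371,000 zł − 289,000 zł) = 42,000 zł − 20,500 zł = 21,500 zł
  Base: 371,000 zł − 21,500 zł = 349,500 zł
  349,500 zł × 11% = 38,445 zł

38,445 zł ≤ 53,024 zł, so no add-on is due.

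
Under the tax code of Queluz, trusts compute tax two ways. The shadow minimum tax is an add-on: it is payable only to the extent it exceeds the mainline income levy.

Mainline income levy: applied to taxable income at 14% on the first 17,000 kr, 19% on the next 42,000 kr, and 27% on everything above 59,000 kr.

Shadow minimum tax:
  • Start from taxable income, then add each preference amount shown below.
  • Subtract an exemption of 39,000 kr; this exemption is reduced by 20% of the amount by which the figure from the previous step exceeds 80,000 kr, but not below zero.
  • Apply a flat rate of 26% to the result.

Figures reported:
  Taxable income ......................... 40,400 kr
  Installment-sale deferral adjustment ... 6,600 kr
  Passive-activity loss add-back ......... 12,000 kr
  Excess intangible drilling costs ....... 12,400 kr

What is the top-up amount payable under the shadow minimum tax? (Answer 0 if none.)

1,598 kr

Mainline income levy:
  17,000 kr × 14% = 2,380 kr
  23,400 kr × 19% = 4,446 kr
  → 6,826 kr

Shadow minimum tax:
  Adjusted income: 40,400 kr + 6,600 kr + 12,000 kr + 12,400 kr = 71,400 kr
  Exemption: 71,400 kr ≤ 80,000 kr, so full 39,000 kr applies
  Base: 71,400 kr − 39,000 kr = 32,400 kr
  32,400 kr × 26% = 8,424 kr

Excess of shadow minimum tax over mainline income levy: 8,424 kr − 6,826 kr = 1,598 kr.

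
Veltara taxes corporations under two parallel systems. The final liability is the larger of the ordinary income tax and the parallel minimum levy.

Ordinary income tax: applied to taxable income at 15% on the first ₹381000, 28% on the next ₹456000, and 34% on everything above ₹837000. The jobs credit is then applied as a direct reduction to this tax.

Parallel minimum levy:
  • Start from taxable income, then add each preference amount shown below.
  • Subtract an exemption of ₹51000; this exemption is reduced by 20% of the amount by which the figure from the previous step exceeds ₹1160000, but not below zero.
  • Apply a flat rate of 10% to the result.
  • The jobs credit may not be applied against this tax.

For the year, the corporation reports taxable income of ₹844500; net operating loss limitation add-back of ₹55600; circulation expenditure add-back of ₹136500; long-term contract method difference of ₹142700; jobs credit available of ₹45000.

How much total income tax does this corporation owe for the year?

Ordinary income tax:
  ₹381000 × 15% = ₹57150
  ₹456000 × 28% = ₹127680
  ₹7500 × 34% = ₹2550
  → ₹187380
  Less jobs credit ₹45000 → ₹142380

Parallel minimum levy:
  Adjusted income: ₹844500 + ₹55600 + ₹136500 + ₹142700 = ₹1179300
  Exemption: ₹51000 − 20% × (₹1179300 − ₹1160000) = ₹51000 − ₹3860 = ₹47140
  Base: ₹1179300 − ₹47140 = ₹1132160
  ₹1132160 × 10% = ₹113216

₹142380 > ₹113216, so the ordinary income tax governs.

₹142380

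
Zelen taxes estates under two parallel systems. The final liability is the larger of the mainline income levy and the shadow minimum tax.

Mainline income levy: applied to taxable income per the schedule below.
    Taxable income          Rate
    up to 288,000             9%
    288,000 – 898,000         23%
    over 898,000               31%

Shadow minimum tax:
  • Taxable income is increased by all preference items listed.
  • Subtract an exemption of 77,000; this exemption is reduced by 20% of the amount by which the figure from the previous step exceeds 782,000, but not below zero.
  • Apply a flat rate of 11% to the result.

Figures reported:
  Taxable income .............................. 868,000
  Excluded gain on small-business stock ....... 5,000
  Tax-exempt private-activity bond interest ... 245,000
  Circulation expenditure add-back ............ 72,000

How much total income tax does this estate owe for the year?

Shadow minimum tax:
  Adjusted income: 868,000 + 5,000 + 245,000 + 72,000 = 1,190,000
  Exemption: 20% × (1,190,000 − 782,000) = 81,600 ≥ 77,000, so the exemption is fully phased out
  Base: 1,190,000 − 0 = 1,190,000
  1,190,000 × 11% = 130,900

Mainline income levy:
  288,000 × 9% = 25,920
  580,000 × 23% = 133,400
  → 159,320

159,320 > 130,900, so the mainline income levy governs.

159,320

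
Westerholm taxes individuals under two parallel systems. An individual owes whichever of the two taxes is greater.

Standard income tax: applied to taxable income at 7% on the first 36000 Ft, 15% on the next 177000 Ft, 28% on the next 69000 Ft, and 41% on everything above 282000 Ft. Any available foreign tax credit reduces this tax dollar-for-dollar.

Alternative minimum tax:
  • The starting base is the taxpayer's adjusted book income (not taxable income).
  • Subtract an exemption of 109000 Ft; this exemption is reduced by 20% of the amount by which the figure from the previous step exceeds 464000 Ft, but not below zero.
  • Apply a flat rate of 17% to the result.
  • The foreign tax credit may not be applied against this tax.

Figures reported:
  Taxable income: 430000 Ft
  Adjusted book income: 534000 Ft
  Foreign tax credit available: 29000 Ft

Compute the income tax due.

Standard income tax:
  36000 Ft × 7% = 2520 Ft
  177000 Ft × 15% = 26550 Ft
  69000 Ft × 28% = 19320 Ft
  148000 Ft × 41% = 60680 Ft
  → 109070 Ft
  Less foreign tax credit 29000 Ft → 80070 Ft

Alternative minimum tax:
  Base (adjusted book income): 534000 Ft
  Exemption: 109000 Ft − 20% × (534000 Ft − 464000 Ft) = 109000 Ft − 14000 Ft = 95000 Ft
  Base: 534000 Ft − 95000 Ft = 439000 Ft
  439000 Ft × 17% = 74630 Ft

80070 Ft > 74630 Ft, so the standard income tax governs.

80070 Ft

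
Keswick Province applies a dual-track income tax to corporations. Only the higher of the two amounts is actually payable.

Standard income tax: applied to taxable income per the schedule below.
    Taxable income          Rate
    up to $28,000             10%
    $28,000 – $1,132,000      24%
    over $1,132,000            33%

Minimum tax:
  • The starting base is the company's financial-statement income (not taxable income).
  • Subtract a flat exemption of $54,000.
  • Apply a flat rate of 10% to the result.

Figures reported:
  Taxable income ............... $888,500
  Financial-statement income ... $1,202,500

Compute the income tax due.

$209,320

Minimum tax:
  Base (financial-statement income): $1,202,500
  Less exemption $54,000 → base $1,148,500
  $1,148,500 × 10% = $114,850

Standard income tax:
  $28,000 × 10% = $2,800
  $860,500 × 24% = $206,520
  → $209,320

$209,320 > $114,850, so the standard income tax governs.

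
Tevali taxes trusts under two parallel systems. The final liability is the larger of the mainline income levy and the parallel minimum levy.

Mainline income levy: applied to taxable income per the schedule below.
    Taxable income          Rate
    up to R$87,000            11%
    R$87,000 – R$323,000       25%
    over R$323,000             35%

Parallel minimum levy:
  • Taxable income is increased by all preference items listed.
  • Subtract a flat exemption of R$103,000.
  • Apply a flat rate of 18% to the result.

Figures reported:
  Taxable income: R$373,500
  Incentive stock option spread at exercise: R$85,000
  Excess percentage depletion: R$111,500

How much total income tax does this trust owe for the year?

Mainline income levy:
  R$87,000 × 11% = R$9,570
  R$236,000 × 25% = R$59,000
  R$50,500 × 35% = R$17,675
  → R$86,245

Parallel minimum levy:
  Adjusted income: R$373,500 + R$85,000 + R$111,500 = R$570,000
  Less exemption R$103,000 → base R$467,000
  R$467,000 × 18% = R$84,060

R$86,245 > R$84,060, so the mainline income levy governs.

R$86,245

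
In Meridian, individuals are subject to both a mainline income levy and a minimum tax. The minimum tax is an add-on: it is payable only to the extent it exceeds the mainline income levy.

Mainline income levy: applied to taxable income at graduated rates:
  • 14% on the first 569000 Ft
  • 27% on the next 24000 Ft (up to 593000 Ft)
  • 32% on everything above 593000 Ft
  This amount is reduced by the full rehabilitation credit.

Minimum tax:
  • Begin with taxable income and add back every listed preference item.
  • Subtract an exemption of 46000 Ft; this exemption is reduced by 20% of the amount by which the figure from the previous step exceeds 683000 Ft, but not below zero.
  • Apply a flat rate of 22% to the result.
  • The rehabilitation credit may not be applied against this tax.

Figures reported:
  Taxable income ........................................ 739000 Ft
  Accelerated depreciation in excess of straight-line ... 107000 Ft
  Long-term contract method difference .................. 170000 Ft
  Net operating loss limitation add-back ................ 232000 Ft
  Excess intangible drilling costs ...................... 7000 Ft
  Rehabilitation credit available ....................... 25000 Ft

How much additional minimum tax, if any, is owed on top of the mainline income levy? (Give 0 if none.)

Mainline income levy:
  569000 Ft × 14% = 79660 Ft
  24000 Ft × 27% = 6480 Ft
  146000 Ft × 32% = 46720 Ft
  → 132860 Ft
  Less rehabilitation credit 25000 Ft → 107860 Ft

Minimum tax:
  Adjusted income: 739000 Ft + 107000 Ft + 170000 Ft + 232000 Ft + 7000 Ft = 1255000 Ft
  Exemption: 20% × (1255000 Ft − 683000 Ft) = 114400 Ft ≥ 46000 Ft, so the exemption is fully phased out
  Base: 1255000 Ft − 0 Ft = 1255000 Ft
  1255000 Ft × 22% = 276100 Ft

Excess of minimum tax over mainline income levy: 276100 Ft − 107860 Ft = 168240 Ft.

168240 Ft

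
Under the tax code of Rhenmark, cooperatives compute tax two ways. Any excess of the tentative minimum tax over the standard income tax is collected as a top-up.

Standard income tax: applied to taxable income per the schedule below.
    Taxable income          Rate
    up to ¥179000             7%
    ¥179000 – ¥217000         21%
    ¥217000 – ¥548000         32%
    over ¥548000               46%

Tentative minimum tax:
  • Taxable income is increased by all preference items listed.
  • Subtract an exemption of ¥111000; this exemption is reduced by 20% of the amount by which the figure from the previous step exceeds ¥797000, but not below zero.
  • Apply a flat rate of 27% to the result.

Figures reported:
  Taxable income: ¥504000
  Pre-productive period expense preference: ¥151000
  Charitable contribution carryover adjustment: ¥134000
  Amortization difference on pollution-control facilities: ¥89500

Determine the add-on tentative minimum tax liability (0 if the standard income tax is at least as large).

¥99276

Standard income tax:
  ¥179000 × 7% = ¥12530
  ¥38000 × 21% = ¥7980
  ¥287000 × 32% = ¥91840
  → ¥112350

Tentative minimum tax:
  Adjusted income: ¥504000 + ¥151000 + ¥134000 + ¥89500 = ¥878500
  Exemption: ¥111000 − 20% × (¥878500 − ¥797000) = ¥111000 − ¥16300 = ¥94700
  Base: ¥878500 − ¥94700 = ¥783800
  ¥783800 × 27% = ¥211626

Excess of tentative minimum tax over standard income tax: ¥211626 − ¥112350 = ¥99276.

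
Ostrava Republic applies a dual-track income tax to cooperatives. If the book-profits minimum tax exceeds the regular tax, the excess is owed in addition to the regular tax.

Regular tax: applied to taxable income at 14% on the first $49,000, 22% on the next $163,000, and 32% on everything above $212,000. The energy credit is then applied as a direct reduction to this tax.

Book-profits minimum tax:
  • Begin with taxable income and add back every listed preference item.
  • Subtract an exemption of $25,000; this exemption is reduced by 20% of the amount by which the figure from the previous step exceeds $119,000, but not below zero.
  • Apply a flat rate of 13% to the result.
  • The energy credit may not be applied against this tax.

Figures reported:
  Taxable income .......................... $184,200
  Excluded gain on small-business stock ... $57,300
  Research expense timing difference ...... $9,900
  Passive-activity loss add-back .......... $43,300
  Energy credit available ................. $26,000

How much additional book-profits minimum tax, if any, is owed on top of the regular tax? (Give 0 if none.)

Book-profits minimum tax:
  Adjusted income: $184,200 + $57,300 + $9,900 + $43,300 = $294,700
  Exemption: 20% × ($294,700 − $119,000) = $35,140 ≥ $25,000, so the exemption is fully phased out
  Base: $294,700 − $0 = $294,700
  $294,700 × 13% = $38,311

Regular tax:
  $49,000 × 14% = $6,860
  $135,200 × 22% = $29,744
  → $36,604
  Less energy credit $26,000 → $10,604

Excess of book-profits minimum tax over regular tax: $38,311 − $10,604 = $27,707.

$27,707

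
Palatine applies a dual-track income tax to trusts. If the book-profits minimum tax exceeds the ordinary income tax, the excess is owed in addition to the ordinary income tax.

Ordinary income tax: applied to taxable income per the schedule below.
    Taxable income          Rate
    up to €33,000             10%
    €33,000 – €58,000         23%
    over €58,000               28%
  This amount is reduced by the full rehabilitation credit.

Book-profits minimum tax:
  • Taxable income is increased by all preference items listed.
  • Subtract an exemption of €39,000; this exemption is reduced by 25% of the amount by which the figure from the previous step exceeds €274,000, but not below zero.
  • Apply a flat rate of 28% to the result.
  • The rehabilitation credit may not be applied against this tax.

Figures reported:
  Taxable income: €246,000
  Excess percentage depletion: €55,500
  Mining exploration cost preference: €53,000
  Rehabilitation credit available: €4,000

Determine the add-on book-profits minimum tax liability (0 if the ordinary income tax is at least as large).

€36,285

Book-profits minimum tax:
  Adjusted income: €246,000 + €55,500 + €53,000 = €354,500
  Exemption: €39,000 − 25% × (€354,500 − €274,000) = €39,000 − €20,125 = €18,875
  Base: €354,500 − €18,875 = €335,625
  €335,625 × 28% = €93,975

Ordinary income tax:
  €33,000 × 10% = €3,300
  €25,000 × 23% = €5,750
  €188,000 × 28% = €52,640
  → €61,690
  Less rehabilitation credit €4,000 → €57,690

Excess of book-profits minimum tax over ordinary income tax: €93,975 − €57,690 = €36,285.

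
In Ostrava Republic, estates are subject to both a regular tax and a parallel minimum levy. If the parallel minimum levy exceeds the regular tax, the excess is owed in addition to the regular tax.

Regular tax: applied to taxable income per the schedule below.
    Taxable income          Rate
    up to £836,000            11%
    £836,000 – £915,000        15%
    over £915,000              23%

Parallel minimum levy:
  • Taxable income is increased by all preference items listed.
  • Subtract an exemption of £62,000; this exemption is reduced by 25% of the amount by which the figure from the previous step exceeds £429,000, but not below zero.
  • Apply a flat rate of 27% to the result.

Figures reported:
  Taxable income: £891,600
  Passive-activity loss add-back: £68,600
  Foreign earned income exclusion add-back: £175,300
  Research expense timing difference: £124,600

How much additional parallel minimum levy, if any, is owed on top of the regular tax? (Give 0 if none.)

£239,927

Parallel minimum levy:
  Adjusted income: £891,600 + £68,600 + £175,300 + £124,600 = £1,260,100
  Exemption: 25% × (£1,260,100 − £429,000) = £207,775 ≥ £62,000, so the exemption is fully phased out
  Base: £1,260,100 − £0 = £1,260,100
  £1,260,100 × 27% = £340,227

Regular tax:
  £836,000 × 11% = £91,960
  £55,600 × 15% = £8,340
  → £100,300

Excess of parallel minimum levy over regular tax: £340,227 − £100,300 = £239,927.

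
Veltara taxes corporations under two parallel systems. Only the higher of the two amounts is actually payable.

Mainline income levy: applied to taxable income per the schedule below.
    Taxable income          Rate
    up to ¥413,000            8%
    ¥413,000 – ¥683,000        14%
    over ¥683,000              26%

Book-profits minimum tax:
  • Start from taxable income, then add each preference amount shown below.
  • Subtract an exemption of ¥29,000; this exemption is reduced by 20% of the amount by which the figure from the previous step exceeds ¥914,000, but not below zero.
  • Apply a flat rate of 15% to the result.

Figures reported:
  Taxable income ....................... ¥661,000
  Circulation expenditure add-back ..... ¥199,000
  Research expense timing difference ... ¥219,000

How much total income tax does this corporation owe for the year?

Mainline income levy:
  ¥413,000 × 8% = ¥33,040
  ¥248,000 × 14% = ¥34,720
  → ¥67,760

Book-profits minimum tax:
  Adjusted income: ¥661,000 + ¥199,000 + ¥219,000 = ¥1,079,000
  Exemption: 20% × (¥1,079,000 − ¥914,000) = ¥33,000 ≥ ¥29,000, so the exemption is fully phased out
  Base: ¥1,079,000 − ¥0 = ¥1,079,000
  ¥1,079,000 × 15% = ¥161,850

¥161,850 > ¥67,760, so the book-profits minimum tax is the binding amount.

¥161,850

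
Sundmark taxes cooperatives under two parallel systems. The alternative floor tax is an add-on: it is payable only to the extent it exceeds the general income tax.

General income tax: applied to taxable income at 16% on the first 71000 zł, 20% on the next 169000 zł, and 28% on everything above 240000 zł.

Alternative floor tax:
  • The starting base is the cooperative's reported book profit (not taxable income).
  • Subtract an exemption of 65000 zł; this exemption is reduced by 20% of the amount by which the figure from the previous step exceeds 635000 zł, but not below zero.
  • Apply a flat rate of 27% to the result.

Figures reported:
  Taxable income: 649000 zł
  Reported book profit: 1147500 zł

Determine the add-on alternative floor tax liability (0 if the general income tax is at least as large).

Alternative floor tax:
  Base (reported book profit): 1147500 zł
  Exemption: 20% × (1147500 zł − 635000 zł) = 102500 zł ≥ 65000 zł, so the exemption is fully phased out
  Base: 1147500 zł − 0 zł = 1147500 zł
  1147500 zł × 27% = 309825 zł

General income tax:
  71000 zł × 16% = 11360 zł
  169000 zł × 20% = 33800 zł
  409000 zł × 28% = 114520 zł
  → 159680 zł

Excess of alternative floor tax over general income tax: 309825 zł − 159680 zł = 150145 zł.

150145 zł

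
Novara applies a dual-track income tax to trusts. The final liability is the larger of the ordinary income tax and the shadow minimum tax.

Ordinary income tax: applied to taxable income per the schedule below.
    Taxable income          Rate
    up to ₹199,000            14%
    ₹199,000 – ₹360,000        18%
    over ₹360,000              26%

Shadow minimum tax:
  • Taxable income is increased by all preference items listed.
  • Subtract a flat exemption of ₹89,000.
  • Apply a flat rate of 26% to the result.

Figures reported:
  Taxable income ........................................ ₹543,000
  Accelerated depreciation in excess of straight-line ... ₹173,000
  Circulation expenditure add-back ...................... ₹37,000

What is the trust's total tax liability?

Shadow minimum tax:
  Adjusted income: ₹543,000 + ₹173,000 + ₹37,000 = ₹753,000
  Less exemption ₹89,000 → base ₹664,000
  ₹664,000 × 26% = ₹172,640

Ordinary income tax:
  ₹199,000 × 14% = ₹27,860
  ₹161,000 × 18% = ₹28,980
  ₹183,000 × 26% = ₹47,580
  → ₹104,420

₹172,640 > ₹104,420, so the shadow minimum tax is the binding amount.

₹172,640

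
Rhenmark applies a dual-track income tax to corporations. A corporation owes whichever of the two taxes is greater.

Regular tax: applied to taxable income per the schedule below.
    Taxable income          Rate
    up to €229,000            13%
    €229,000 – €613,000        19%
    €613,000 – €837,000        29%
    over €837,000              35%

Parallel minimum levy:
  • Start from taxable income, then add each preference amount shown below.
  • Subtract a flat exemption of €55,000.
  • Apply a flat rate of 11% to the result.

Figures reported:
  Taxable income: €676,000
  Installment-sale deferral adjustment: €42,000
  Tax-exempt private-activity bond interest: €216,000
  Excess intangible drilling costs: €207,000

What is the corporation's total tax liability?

€121,000

Parallel minimum levy:
  Adjusted income: €676,000 + €42,000 + €216,000 + €207,000 = €1,141,000
  Less exemption €55,000 → base €1,086,000
  €1,086,000 × 11% = €119,460

Regular tax:
  €229,000 × 13% = €29,770
  €384,000 × 19% = €72,960
  €63,000 × 29% = €18,270
  → €121,000

€121,000 > €119,460, so the regular tax governs.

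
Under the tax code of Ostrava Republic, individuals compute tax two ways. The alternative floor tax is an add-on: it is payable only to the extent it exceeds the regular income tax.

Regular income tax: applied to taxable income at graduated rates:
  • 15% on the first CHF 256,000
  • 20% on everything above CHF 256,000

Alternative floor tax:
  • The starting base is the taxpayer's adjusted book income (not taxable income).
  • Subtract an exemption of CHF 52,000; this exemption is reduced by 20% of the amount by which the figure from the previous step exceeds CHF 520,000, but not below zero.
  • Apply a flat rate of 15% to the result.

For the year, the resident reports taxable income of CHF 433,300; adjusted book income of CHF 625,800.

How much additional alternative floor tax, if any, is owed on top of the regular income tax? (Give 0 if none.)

CHF 15,384

Alternative floor tax:
  Base (adjusted book income): CHF 625,800
  Exemption: CHF 52,000 − 20% × (CHF 625,800 − CHF 520,000) = CHF 52,000 − CHF 21,160 = CHF 30,840
  Base: CHF 625,800 − CHF 30,840 = CHF 594,960
  CHF 594,960 × 15% = CHF 89,244

Regular income tax:
  CHF 256,000 × 15% = CHF 38,400
  CHF 177,300 × 20% = CHF 35,460
  → CHF 73,860

Excess of alternative floor tax over regular income tax: CHF 89,244 − CHF 73,860 = CHF 15,384.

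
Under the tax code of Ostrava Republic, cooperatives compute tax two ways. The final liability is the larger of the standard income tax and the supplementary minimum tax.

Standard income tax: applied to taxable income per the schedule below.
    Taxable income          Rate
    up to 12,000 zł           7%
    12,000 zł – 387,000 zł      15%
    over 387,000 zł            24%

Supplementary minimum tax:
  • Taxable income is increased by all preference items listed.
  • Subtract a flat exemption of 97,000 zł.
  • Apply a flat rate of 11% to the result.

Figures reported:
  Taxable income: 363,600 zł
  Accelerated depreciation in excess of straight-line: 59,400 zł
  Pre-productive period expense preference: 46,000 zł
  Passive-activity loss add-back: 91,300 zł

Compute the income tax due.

Supplementary minimum tax:
  Adjusted income: 363,600 zł + 59,400 zł + 46,000 zł + 91,300 zł = 560,300 zł
  Less exemption 97,000 zł → base 463,300 zł
  463,300 zł × 11% = 50,963 zł

Standard income tax:
  12,000 zł × 7% = 840 zł
  351,600 zł × 15% = 52,740 zł
  → 53,580 zł

53,580 zł > 50,963 zł, so the standard income tax governs.

53,580 zł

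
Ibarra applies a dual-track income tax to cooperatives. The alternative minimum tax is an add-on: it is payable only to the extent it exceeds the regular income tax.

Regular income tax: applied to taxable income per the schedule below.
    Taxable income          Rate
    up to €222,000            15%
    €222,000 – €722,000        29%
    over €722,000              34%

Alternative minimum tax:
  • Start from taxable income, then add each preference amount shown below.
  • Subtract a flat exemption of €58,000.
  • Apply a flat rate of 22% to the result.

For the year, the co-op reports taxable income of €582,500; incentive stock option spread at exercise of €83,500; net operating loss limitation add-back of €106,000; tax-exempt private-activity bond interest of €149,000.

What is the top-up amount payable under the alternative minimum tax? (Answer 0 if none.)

Alternative minimum tax:
  Adjusted income: €582,500 + €83,500 + €106,000 + €149,000 = €921,000
  Less exemption €58,000 → base €863,000
  €863,000 × 22% = €189,860

Regular income tax:
  €222,000 × 15% = €33,300
  €360,500 × 29% = €104,545
  → €137,845

Excess of alternative minimum tax over regular income tax: €189,860 − €137,845 = €52,015.

€52,015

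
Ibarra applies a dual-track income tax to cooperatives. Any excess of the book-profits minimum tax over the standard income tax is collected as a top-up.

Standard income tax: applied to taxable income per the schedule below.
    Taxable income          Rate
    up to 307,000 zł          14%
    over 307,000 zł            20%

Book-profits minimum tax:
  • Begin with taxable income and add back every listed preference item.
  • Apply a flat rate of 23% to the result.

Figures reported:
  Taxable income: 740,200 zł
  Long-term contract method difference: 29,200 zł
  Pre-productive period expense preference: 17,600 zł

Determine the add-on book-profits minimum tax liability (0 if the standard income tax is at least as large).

51,390 zł

Book-profits minimum tax:
  Adjusted income: 740,200 zł + 29,200 zł + 17,600 zł = 787,000 zł
  787,000 zł × 23% = 181,010 zł

Standard income tax:
  307,000 zł × 14% = 42,980 zł
  433,200 zł × 20% = 86,640 zł
  → 129,620 zł

Excess of book-profits minimum tax over standard income tax: 181,010 zł − 129,620 zł = 51,390 zł.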